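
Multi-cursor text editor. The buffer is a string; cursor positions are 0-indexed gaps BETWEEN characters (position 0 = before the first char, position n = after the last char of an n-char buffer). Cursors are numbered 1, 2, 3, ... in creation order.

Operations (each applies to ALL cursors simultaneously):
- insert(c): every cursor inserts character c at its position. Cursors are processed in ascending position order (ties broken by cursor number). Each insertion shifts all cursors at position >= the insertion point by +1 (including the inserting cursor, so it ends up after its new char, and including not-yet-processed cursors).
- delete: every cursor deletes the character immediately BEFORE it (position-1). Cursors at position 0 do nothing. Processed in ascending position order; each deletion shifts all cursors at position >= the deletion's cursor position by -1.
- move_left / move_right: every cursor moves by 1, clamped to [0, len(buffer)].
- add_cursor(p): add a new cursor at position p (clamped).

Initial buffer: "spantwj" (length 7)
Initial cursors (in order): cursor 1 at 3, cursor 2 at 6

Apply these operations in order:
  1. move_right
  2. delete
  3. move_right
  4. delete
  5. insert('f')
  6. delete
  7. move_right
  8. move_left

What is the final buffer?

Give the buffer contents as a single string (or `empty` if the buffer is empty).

Answer: spa

Derivation:
After op 1 (move_right): buffer="spantwj" (len 7), cursors c1@4 c2@7, authorship .......
After op 2 (delete): buffer="spatw" (len 5), cursors c1@3 c2@5, authorship .....
After op 3 (move_right): buffer="spatw" (len 5), cursors c1@4 c2@5, authorship .....
After op 4 (delete): buffer="spa" (len 3), cursors c1@3 c2@3, authorship ...
After op 5 (insert('f')): buffer="spaff" (len 5), cursors c1@5 c2@5, authorship ...12
After op 6 (delete): buffer="spa" (len 3), cursors c1@3 c2@3, authorship ...
After op 7 (move_right): buffer="spa" (len 3), cursors c1@3 c2@3, authorship ...
After op 8 (move_left): buffer="spa" (len 3), cursors c1@2 c2@2, authorship ...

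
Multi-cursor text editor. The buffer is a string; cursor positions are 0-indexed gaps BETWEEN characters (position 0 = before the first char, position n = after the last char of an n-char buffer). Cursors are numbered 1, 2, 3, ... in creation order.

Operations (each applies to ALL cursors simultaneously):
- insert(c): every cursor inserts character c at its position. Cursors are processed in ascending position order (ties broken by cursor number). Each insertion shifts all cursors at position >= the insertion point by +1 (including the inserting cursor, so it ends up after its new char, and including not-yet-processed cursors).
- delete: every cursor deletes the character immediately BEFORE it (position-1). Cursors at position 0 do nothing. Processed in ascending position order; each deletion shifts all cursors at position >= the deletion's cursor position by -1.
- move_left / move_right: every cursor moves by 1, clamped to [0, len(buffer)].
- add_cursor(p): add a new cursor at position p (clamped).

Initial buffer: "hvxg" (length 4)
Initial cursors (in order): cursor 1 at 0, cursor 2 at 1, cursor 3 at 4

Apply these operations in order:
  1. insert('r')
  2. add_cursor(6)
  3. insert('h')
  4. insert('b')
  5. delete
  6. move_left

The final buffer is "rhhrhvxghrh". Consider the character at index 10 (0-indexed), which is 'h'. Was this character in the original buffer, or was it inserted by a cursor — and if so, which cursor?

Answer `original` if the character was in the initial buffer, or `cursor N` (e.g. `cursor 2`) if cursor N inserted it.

After op 1 (insert('r')): buffer="rhrvxgr" (len 7), cursors c1@1 c2@3 c3@7, authorship 1.2...3
After op 2 (add_cursor(6)): buffer="rhrvxgr" (len 7), cursors c1@1 c2@3 c4@6 c3@7, authorship 1.2...3
After op 3 (insert('h')): buffer="rhhrhvxghrh" (len 11), cursors c1@2 c2@5 c4@9 c3@11, authorship 11.22...433
After op 4 (insert('b')): buffer="rhbhrhbvxghbrhb" (len 15), cursors c1@3 c2@7 c4@12 c3@15, authorship 111.222...44333
After op 5 (delete): buffer="rhhrhvxghrh" (len 11), cursors c1@2 c2@5 c4@9 c3@11, authorship 11.22...433
After op 6 (move_left): buffer="rhhrhvxghrh" (len 11), cursors c1@1 c2@4 c4@8 c3@10, authorship 11.22...433
Authorship (.=original, N=cursor N): 1 1 . 2 2 . . . 4 3 3
Index 10: author = 3

Answer: cursor 3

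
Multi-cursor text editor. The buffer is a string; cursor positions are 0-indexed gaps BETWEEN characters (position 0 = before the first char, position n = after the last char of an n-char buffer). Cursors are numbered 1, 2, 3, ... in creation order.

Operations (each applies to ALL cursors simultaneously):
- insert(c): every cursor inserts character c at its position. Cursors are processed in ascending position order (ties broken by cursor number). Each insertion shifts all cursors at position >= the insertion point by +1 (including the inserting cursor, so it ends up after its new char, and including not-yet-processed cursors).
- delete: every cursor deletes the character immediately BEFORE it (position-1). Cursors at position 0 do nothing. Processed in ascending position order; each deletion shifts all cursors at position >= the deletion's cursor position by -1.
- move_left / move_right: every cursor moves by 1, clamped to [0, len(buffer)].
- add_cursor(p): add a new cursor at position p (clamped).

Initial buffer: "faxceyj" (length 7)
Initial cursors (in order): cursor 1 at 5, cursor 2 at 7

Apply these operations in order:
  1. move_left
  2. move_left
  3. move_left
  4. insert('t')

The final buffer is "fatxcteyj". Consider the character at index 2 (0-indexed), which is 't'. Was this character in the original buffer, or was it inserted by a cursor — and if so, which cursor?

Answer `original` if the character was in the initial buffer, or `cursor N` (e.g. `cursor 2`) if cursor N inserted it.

After op 1 (move_left): buffer="faxceyj" (len 7), cursors c1@4 c2@6, authorship .......
After op 2 (move_left): buffer="faxceyj" (len 7), cursors c1@3 c2@5, authorship .......
After op 3 (move_left): buffer="faxceyj" (len 7), cursors c1@2 c2@4, authorship .......
After op 4 (insert('t')): buffer="fatxcteyj" (len 9), cursors c1@3 c2@6, authorship ..1..2...
Authorship (.=original, N=cursor N): . . 1 . . 2 . . .
Index 2: author = 1

Answer: cursor 1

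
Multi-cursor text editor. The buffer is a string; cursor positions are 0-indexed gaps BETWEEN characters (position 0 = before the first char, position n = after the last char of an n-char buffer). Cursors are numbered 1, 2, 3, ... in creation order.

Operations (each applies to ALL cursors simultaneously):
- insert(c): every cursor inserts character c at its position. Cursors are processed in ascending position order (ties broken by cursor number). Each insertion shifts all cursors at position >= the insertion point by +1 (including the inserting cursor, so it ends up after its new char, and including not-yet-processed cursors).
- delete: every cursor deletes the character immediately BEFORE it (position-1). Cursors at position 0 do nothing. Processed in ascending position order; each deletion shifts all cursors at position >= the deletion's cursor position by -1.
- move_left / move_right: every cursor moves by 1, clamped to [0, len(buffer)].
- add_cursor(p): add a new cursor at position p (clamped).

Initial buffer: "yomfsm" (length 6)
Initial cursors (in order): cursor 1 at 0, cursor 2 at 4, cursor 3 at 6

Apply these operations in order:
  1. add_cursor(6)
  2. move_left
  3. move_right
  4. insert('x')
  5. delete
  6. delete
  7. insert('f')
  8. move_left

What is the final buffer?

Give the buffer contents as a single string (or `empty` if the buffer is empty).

After op 1 (add_cursor(6)): buffer="yomfsm" (len 6), cursors c1@0 c2@4 c3@6 c4@6, authorship ......
After op 2 (move_left): buffer="yomfsm" (len 6), cursors c1@0 c2@3 c3@5 c4@5, authorship ......
After op 3 (move_right): buffer="yomfsm" (len 6), cursors c1@1 c2@4 c3@6 c4@6, authorship ......
After op 4 (insert('x')): buffer="yxomfxsmxx" (len 10), cursors c1@2 c2@6 c3@10 c4@10, authorship .1...2..34
After op 5 (delete): buffer="yomfsm" (len 6), cursors c1@1 c2@4 c3@6 c4@6, authorship ......
After op 6 (delete): buffer="om" (len 2), cursors c1@0 c2@2 c3@2 c4@2, authorship ..
After op 7 (insert('f')): buffer="fomfff" (len 6), cursors c1@1 c2@6 c3@6 c4@6, authorship 1..234
After op 8 (move_left): buffer="fomfff" (len 6), cursors c1@0 c2@5 c3@5 c4@5, authorship 1..234

Answer: fomfff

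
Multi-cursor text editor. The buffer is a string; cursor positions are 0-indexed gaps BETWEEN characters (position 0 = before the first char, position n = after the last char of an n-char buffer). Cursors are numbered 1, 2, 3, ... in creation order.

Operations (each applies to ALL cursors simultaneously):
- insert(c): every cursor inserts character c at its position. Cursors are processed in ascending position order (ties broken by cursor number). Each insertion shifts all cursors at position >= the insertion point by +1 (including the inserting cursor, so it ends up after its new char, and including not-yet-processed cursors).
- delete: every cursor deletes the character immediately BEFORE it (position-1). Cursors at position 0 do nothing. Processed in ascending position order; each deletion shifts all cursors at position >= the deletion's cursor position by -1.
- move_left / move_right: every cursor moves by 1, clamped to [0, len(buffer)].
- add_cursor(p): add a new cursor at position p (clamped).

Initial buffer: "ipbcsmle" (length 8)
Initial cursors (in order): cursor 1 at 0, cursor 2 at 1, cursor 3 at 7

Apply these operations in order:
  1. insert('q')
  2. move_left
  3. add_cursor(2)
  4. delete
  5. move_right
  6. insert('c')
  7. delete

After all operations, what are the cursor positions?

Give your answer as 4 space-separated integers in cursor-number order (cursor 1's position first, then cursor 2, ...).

After op 1 (insert('q')): buffer="qiqpbcsmlqe" (len 11), cursors c1@1 c2@3 c3@10, authorship 1.2......3.
After op 2 (move_left): buffer="qiqpbcsmlqe" (len 11), cursors c1@0 c2@2 c3@9, authorship 1.2......3.
After op 3 (add_cursor(2)): buffer="qiqpbcsmlqe" (len 11), cursors c1@0 c2@2 c4@2 c3@9, authorship 1.2......3.
After op 4 (delete): buffer="qpbcsmqe" (len 8), cursors c1@0 c2@0 c4@0 c3@6, authorship 2.....3.
After op 5 (move_right): buffer="qpbcsmqe" (len 8), cursors c1@1 c2@1 c4@1 c3@7, authorship 2.....3.
After op 6 (insert('c')): buffer="qcccpbcsmqce" (len 12), cursors c1@4 c2@4 c4@4 c3@11, authorship 2124.....33.
After op 7 (delete): buffer="qpbcsmqe" (len 8), cursors c1@1 c2@1 c4@1 c3@7, authorship 2.....3.

Answer: 1 1 7 1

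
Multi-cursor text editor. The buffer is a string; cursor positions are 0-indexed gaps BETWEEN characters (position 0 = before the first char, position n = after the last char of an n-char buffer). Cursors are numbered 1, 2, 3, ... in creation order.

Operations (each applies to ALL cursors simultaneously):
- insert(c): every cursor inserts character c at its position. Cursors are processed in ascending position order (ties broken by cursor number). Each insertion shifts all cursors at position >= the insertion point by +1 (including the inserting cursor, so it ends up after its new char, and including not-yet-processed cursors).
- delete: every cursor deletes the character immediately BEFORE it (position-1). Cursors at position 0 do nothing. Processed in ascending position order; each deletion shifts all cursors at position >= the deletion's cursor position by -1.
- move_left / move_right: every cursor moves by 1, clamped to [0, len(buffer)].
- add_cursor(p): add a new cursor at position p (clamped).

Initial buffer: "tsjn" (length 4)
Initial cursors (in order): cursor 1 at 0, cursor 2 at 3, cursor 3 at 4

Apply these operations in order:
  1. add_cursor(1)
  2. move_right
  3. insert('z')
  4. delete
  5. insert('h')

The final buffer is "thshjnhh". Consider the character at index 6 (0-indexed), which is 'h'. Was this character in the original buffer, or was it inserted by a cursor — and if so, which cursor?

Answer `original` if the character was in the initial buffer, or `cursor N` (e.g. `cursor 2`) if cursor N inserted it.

Answer: cursor 2

Derivation:
After op 1 (add_cursor(1)): buffer="tsjn" (len 4), cursors c1@0 c4@1 c2@3 c3@4, authorship ....
After op 2 (move_right): buffer="tsjn" (len 4), cursors c1@1 c4@2 c2@4 c3@4, authorship ....
After op 3 (insert('z')): buffer="tzszjnzz" (len 8), cursors c1@2 c4@4 c2@8 c3@8, authorship .1.4..23
After op 4 (delete): buffer="tsjn" (len 4), cursors c1@1 c4@2 c2@4 c3@4, authorship ....
After op 5 (insert('h')): buffer="thshjnhh" (len 8), cursors c1@2 c4@4 c2@8 c3@8, authorship .1.4..23
Authorship (.=original, N=cursor N): . 1 . 4 . . 2 3
Index 6: author = 2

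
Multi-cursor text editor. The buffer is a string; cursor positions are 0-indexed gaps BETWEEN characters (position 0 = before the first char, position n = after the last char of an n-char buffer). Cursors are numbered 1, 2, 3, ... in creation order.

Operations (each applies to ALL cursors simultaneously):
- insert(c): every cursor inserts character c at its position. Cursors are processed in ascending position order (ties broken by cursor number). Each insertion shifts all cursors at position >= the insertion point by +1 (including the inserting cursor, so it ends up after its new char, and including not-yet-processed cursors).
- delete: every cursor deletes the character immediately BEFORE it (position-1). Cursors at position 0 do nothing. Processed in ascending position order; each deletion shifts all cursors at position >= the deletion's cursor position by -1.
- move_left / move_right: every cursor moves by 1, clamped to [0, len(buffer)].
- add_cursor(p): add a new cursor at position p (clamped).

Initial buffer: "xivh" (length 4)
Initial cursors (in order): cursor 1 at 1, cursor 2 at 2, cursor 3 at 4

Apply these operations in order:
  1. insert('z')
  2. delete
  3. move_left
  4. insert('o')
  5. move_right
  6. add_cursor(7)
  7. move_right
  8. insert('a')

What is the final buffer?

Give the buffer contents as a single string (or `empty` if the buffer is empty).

After op 1 (insert('z')): buffer="xzizvhz" (len 7), cursors c1@2 c2@4 c3@7, authorship .1.2..3
After op 2 (delete): buffer="xivh" (len 4), cursors c1@1 c2@2 c3@4, authorship ....
After op 3 (move_left): buffer="xivh" (len 4), cursors c1@0 c2@1 c3@3, authorship ....
After op 4 (insert('o')): buffer="oxoivoh" (len 7), cursors c1@1 c2@3 c3@6, authorship 1.2..3.
After op 5 (move_right): buffer="oxoivoh" (len 7), cursors c1@2 c2@4 c3@7, authorship 1.2..3.
After op 6 (add_cursor(7)): buffer="oxoivoh" (len 7), cursors c1@2 c2@4 c3@7 c4@7, authorship 1.2..3.
After op 7 (move_right): buffer="oxoivoh" (len 7), cursors c1@3 c2@5 c3@7 c4@7, authorship 1.2..3.
After op 8 (insert('a')): buffer="oxoaivaohaa" (len 11), cursors c1@4 c2@7 c3@11 c4@11, authorship 1.21..23.34

Answer: oxoaivaohaa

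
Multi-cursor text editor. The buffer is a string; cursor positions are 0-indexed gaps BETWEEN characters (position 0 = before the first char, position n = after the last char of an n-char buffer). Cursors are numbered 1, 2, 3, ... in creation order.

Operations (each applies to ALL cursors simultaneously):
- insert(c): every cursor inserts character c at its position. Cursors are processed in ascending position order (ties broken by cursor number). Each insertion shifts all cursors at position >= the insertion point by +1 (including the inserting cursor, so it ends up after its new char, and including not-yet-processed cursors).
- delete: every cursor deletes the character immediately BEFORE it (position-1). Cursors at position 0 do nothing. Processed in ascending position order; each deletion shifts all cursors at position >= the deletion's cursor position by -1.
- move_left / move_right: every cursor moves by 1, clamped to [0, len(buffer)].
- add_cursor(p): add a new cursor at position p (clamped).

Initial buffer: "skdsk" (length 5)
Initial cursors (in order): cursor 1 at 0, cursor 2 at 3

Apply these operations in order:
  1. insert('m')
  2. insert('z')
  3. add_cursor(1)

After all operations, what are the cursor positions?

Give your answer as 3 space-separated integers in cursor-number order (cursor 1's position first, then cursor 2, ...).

After op 1 (insert('m')): buffer="mskdmsk" (len 7), cursors c1@1 c2@5, authorship 1...2..
After op 2 (insert('z')): buffer="mzskdmzsk" (len 9), cursors c1@2 c2@7, authorship 11...22..
After op 3 (add_cursor(1)): buffer="mzskdmzsk" (len 9), cursors c3@1 c1@2 c2@7, authorship 11...22..

Answer: 2 7 1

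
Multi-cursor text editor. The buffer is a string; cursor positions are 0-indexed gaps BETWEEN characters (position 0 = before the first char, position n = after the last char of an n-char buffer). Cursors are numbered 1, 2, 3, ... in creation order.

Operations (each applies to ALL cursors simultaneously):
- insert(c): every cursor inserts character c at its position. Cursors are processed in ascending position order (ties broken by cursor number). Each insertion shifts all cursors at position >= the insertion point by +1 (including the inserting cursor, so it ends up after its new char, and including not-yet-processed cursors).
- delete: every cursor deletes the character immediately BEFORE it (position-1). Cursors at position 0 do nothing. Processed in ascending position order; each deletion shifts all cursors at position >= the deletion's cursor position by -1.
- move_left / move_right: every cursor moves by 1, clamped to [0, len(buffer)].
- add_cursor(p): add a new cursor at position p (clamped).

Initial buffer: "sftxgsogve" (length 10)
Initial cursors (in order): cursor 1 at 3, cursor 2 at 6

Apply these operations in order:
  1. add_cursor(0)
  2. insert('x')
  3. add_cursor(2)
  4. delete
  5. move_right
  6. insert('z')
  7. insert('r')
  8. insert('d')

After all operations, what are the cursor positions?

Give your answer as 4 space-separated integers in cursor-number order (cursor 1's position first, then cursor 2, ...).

Answer: 12 18 7 7

Derivation:
After op 1 (add_cursor(0)): buffer="sftxgsogve" (len 10), cursors c3@0 c1@3 c2@6, authorship ..........
After op 2 (insert('x')): buffer="xsftxxgsxogve" (len 13), cursors c3@1 c1@5 c2@9, authorship 3...1...2....
After op 3 (add_cursor(2)): buffer="xsftxxgsxogve" (len 13), cursors c3@1 c4@2 c1@5 c2@9, authorship 3...1...2....
After op 4 (delete): buffer="ftxgsogve" (len 9), cursors c3@0 c4@0 c1@2 c2@5, authorship .........
After op 5 (move_right): buffer="ftxgsogve" (len 9), cursors c3@1 c4@1 c1@3 c2@6, authorship .........
After op 6 (insert('z')): buffer="fzztxzgsozgve" (len 13), cursors c3@3 c4@3 c1@6 c2@10, authorship .34..1...2...
After op 7 (insert('r')): buffer="fzzrrtxzrgsozrgve" (len 17), cursors c3@5 c4@5 c1@9 c2@14, authorship .3434..11...22...
After op 8 (insert('d')): buffer="fzzrrddtxzrdgsozrdgve" (len 21), cursors c3@7 c4@7 c1@12 c2@18, authorship .343434..111...222...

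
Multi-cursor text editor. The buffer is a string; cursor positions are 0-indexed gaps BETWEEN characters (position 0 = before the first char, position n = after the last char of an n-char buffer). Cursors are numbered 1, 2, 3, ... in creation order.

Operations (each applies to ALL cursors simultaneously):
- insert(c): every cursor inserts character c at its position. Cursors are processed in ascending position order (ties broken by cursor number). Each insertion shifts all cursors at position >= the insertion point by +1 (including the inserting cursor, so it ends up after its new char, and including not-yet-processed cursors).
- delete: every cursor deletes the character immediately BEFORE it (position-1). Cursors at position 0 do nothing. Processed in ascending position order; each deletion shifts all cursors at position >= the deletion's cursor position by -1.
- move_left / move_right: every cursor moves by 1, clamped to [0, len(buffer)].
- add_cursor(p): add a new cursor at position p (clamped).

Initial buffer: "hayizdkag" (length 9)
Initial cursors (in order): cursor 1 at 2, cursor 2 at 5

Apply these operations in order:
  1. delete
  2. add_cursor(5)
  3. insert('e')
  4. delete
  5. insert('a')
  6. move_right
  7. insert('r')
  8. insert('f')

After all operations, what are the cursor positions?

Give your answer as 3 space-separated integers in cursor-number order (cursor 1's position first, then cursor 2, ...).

Answer: 5 10 15

Derivation:
After op 1 (delete): buffer="hyidkag" (len 7), cursors c1@1 c2@3, authorship .......
After op 2 (add_cursor(5)): buffer="hyidkag" (len 7), cursors c1@1 c2@3 c3@5, authorship .......
After op 3 (insert('e')): buffer="heyiedkeag" (len 10), cursors c1@2 c2@5 c3@8, authorship .1..2..3..
After op 4 (delete): buffer="hyidkag" (len 7), cursors c1@1 c2@3 c3@5, authorship .......
After op 5 (insert('a')): buffer="hayiadkaag" (len 10), cursors c1@2 c2@5 c3@8, authorship .1..2..3..
After op 6 (move_right): buffer="hayiadkaag" (len 10), cursors c1@3 c2@6 c3@9, authorship .1..2..3..
After op 7 (insert('r')): buffer="hayriadrkaarg" (len 13), cursors c1@4 c2@8 c3@12, authorship .1.1.2.2.3.3.
After op 8 (insert('f')): buffer="hayrfiadrfkaarfg" (len 16), cursors c1@5 c2@10 c3@15, authorship .1.11.2.22.3.33.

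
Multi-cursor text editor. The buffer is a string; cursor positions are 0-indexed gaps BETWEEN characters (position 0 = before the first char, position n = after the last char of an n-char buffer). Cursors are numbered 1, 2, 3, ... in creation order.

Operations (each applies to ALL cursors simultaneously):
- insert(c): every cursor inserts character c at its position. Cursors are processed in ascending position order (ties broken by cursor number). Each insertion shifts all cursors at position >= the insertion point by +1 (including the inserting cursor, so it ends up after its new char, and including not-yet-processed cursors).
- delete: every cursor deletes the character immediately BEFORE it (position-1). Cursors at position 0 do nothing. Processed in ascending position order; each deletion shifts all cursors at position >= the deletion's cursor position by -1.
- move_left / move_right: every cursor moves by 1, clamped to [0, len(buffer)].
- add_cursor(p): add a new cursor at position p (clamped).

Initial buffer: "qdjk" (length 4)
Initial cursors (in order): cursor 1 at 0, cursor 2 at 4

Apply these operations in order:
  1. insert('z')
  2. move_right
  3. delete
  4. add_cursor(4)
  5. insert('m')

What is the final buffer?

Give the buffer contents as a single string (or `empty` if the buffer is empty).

After op 1 (insert('z')): buffer="zqdjkz" (len 6), cursors c1@1 c2@6, authorship 1....2
After op 2 (move_right): buffer="zqdjkz" (len 6), cursors c1@2 c2@6, authorship 1....2
After op 3 (delete): buffer="zdjk" (len 4), cursors c1@1 c2@4, authorship 1...
After op 4 (add_cursor(4)): buffer="zdjk" (len 4), cursors c1@1 c2@4 c3@4, authorship 1...
After op 5 (insert('m')): buffer="zmdjkmm" (len 7), cursors c1@2 c2@7 c3@7, authorship 11...23

Answer: zmdjkmm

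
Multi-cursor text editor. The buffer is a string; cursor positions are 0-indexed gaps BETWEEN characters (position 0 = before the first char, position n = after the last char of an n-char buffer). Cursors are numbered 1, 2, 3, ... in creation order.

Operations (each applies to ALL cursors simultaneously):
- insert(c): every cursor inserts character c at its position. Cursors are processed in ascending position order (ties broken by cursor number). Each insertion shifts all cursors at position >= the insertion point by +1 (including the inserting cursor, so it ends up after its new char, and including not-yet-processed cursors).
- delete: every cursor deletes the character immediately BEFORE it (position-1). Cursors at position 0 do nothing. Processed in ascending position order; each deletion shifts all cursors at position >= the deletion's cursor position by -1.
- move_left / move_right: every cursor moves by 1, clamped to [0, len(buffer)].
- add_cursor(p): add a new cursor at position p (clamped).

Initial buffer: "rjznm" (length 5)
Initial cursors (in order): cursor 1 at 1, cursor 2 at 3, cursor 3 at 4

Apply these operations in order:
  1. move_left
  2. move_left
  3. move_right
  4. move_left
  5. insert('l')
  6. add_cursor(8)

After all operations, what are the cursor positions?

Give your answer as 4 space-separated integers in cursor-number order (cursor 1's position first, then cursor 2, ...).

Answer: 1 3 5 8

Derivation:
After op 1 (move_left): buffer="rjznm" (len 5), cursors c1@0 c2@2 c3@3, authorship .....
After op 2 (move_left): buffer="rjznm" (len 5), cursors c1@0 c2@1 c3@2, authorship .....
After op 3 (move_right): buffer="rjznm" (len 5), cursors c1@1 c2@2 c3@3, authorship .....
After op 4 (move_left): buffer="rjznm" (len 5), cursors c1@0 c2@1 c3@2, authorship .....
After op 5 (insert('l')): buffer="lrljlznm" (len 8), cursors c1@1 c2@3 c3@5, authorship 1.2.3...
After op 6 (add_cursor(8)): buffer="lrljlznm" (len 8), cursors c1@1 c2@3 c3@5 c4@8, authorship 1.2.3...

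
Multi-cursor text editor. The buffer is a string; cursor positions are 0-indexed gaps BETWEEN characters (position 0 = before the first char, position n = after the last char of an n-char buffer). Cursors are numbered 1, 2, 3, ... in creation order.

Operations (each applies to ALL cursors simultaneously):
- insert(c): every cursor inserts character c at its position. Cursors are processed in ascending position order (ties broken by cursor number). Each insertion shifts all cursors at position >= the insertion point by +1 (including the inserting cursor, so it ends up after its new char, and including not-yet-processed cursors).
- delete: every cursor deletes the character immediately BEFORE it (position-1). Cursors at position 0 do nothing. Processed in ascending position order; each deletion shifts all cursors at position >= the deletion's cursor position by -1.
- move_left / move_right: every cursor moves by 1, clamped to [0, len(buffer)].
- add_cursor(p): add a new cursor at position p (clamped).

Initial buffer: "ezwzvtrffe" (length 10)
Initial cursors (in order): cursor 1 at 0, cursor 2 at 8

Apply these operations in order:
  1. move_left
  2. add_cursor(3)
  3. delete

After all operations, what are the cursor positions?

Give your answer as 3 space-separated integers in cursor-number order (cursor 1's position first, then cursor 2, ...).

After op 1 (move_left): buffer="ezwzvtrffe" (len 10), cursors c1@0 c2@7, authorship ..........
After op 2 (add_cursor(3)): buffer="ezwzvtrffe" (len 10), cursors c1@0 c3@3 c2@7, authorship ..........
After op 3 (delete): buffer="ezzvtffe" (len 8), cursors c1@0 c3@2 c2@5, authorship ........

Answer: 0 5 2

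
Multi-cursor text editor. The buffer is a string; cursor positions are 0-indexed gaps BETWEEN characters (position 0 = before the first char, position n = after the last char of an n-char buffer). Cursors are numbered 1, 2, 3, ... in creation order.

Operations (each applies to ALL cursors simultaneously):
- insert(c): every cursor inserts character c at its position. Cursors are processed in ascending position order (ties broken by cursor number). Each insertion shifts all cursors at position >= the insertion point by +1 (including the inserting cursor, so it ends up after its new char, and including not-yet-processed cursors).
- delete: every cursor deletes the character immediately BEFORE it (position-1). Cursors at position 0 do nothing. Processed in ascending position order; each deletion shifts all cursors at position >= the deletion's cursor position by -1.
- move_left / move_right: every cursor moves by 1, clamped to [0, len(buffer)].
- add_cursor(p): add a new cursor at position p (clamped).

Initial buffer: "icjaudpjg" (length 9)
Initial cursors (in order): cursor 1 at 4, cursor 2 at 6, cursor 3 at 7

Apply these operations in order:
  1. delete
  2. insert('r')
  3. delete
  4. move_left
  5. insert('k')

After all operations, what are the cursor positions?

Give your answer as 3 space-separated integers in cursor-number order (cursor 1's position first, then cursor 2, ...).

Answer: 3 6 6

Derivation:
After op 1 (delete): buffer="icjujg" (len 6), cursors c1@3 c2@4 c3@4, authorship ......
After op 2 (insert('r')): buffer="icjrurrjg" (len 9), cursors c1@4 c2@7 c3@7, authorship ...1.23..
After op 3 (delete): buffer="icjujg" (len 6), cursors c1@3 c2@4 c3@4, authorship ......
After op 4 (move_left): buffer="icjujg" (len 6), cursors c1@2 c2@3 c3@3, authorship ......
After op 5 (insert('k')): buffer="ickjkkujg" (len 9), cursors c1@3 c2@6 c3@6, authorship ..1.23...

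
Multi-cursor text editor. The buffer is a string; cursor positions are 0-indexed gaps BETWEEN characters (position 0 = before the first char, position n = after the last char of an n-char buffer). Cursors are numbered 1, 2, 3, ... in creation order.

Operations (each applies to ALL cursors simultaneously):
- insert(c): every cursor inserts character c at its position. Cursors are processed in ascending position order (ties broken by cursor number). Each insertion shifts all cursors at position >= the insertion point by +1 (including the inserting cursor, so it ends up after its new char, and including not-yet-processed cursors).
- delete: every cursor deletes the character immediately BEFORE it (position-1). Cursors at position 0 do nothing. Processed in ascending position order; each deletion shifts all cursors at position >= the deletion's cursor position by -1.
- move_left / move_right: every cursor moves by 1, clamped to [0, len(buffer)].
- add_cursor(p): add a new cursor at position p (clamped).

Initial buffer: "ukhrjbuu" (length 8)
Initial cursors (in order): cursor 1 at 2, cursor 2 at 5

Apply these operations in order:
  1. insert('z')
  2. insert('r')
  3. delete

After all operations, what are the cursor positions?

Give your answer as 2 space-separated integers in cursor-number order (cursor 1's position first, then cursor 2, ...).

After op 1 (insert('z')): buffer="ukzhrjzbuu" (len 10), cursors c1@3 c2@7, authorship ..1...2...
After op 2 (insert('r')): buffer="ukzrhrjzrbuu" (len 12), cursors c1@4 c2@9, authorship ..11...22...
After op 3 (delete): buffer="ukzhrjzbuu" (len 10), cursors c1@3 c2@7, authorship ..1...2...

Answer: 3 7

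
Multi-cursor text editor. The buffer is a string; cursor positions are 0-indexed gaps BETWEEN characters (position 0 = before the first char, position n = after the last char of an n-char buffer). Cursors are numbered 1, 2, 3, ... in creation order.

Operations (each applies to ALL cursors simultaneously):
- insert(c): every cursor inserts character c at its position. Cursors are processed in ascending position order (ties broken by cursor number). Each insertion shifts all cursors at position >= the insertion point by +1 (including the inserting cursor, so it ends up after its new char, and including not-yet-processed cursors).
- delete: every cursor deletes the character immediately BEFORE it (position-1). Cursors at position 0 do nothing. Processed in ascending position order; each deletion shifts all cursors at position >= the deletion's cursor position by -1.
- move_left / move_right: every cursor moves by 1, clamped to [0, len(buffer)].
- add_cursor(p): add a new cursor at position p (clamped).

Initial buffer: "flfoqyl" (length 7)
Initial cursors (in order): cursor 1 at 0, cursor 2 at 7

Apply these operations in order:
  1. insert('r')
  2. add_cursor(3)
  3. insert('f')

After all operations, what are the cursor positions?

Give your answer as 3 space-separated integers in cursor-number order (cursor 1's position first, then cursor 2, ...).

Answer: 2 12 5

Derivation:
After op 1 (insert('r')): buffer="rflfoqylr" (len 9), cursors c1@1 c2@9, authorship 1.......2
After op 2 (add_cursor(3)): buffer="rflfoqylr" (len 9), cursors c1@1 c3@3 c2@9, authorship 1.......2
After op 3 (insert('f')): buffer="rfflffoqylrf" (len 12), cursors c1@2 c3@5 c2@12, authorship 11..3.....22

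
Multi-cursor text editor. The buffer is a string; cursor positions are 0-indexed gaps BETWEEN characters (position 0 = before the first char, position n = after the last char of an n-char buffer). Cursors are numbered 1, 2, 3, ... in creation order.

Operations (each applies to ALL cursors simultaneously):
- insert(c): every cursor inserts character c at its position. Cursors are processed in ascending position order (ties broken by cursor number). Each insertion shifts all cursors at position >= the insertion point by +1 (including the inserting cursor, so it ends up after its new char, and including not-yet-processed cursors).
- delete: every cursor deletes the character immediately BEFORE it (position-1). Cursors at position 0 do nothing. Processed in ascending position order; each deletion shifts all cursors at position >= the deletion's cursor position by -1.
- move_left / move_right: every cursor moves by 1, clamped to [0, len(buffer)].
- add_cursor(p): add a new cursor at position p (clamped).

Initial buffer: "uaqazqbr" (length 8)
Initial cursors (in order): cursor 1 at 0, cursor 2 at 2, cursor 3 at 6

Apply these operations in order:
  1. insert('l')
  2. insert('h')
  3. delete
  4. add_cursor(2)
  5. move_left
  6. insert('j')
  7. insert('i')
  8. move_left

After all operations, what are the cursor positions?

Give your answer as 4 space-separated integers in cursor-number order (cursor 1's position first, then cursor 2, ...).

Answer: 1 8 15 4

Derivation:
After op 1 (insert('l')): buffer="lualqazqlbr" (len 11), cursors c1@1 c2@4 c3@9, authorship 1..2....3..
After op 2 (insert('h')): buffer="lhualhqazqlhbr" (len 14), cursors c1@2 c2@6 c3@12, authorship 11..22....33..
After op 3 (delete): buffer="lualqazqlbr" (len 11), cursors c1@1 c2@4 c3@9, authorship 1..2....3..
After op 4 (add_cursor(2)): buffer="lualqazqlbr" (len 11), cursors c1@1 c4@2 c2@4 c3@9, authorship 1..2....3..
After op 5 (move_left): buffer="lualqazqlbr" (len 11), cursors c1@0 c4@1 c2@3 c3@8, authorship 1..2....3..
After op 6 (insert('j')): buffer="jljuajlqazqjlbr" (len 15), cursors c1@1 c4@3 c2@6 c3@12, authorship 114..22....33..
After op 7 (insert('i')): buffer="jiljiuajilqazqjilbr" (len 19), cursors c1@2 c4@5 c2@9 c3@16, authorship 11144..222....333..
After op 8 (move_left): buffer="jiljiuajilqazqjilbr" (len 19), cursors c1@1 c4@4 c2@8 c3@15, authorship 11144..222....333..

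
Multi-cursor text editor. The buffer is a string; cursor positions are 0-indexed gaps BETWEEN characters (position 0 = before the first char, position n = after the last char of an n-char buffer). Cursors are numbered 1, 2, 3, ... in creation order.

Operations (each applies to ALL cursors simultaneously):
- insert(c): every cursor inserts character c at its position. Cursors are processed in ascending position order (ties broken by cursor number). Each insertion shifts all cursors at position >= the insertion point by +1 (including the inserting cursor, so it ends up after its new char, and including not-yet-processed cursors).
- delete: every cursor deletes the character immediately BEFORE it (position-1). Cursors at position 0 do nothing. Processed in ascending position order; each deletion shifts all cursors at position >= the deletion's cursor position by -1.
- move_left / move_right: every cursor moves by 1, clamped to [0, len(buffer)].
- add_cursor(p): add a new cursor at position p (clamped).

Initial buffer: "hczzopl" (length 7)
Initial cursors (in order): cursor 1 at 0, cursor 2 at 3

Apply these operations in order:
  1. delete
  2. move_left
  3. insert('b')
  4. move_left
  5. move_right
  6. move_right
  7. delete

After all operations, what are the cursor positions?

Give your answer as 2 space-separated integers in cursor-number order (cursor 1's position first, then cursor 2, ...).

Answer: 1 2

Derivation:
After op 1 (delete): buffer="hczopl" (len 6), cursors c1@0 c2@2, authorship ......
After op 2 (move_left): buffer="hczopl" (len 6), cursors c1@0 c2@1, authorship ......
After op 3 (insert('b')): buffer="bhbczopl" (len 8), cursors c1@1 c2@3, authorship 1.2.....
After op 4 (move_left): buffer="bhbczopl" (len 8), cursors c1@0 c2@2, authorship 1.2.....
After op 5 (move_right): buffer="bhbczopl" (len 8), cursors c1@1 c2@3, authorship 1.2.....
After op 6 (move_right): buffer="bhbczopl" (len 8), cursors c1@2 c2@4, authorship 1.2.....
After op 7 (delete): buffer="bbzopl" (len 6), cursors c1@1 c2@2, authorship 12....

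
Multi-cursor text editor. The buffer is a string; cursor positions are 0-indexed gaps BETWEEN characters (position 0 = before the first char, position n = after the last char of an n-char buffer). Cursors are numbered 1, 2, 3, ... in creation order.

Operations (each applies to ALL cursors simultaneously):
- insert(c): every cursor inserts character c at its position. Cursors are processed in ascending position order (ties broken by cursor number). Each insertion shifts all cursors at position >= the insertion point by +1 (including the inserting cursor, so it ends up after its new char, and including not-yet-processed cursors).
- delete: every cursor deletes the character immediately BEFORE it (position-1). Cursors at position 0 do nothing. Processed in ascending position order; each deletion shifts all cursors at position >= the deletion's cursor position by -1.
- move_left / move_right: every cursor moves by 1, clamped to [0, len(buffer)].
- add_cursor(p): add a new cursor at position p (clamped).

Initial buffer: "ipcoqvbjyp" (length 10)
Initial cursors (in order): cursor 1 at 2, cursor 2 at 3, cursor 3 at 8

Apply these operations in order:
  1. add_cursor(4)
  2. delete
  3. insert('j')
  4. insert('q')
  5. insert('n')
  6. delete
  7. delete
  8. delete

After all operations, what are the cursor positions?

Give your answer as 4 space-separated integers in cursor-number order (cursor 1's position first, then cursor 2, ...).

Answer: 1 1 4 1

Derivation:
After op 1 (add_cursor(4)): buffer="ipcoqvbjyp" (len 10), cursors c1@2 c2@3 c4@4 c3@8, authorship ..........
After op 2 (delete): buffer="iqvbyp" (len 6), cursors c1@1 c2@1 c4@1 c3@4, authorship ......
After op 3 (insert('j')): buffer="ijjjqvbjyp" (len 10), cursors c1@4 c2@4 c4@4 c3@8, authorship .124...3..
After op 4 (insert('q')): buffer="ijjjqqqqvbjqyp" (len 14), cursors c1@7 c2@7 c4@7 c3@12, authorship .124124...33..
After op 5 (insert('n')): buffer="ijjjqqqnnnqvbjqnyp" (len 18), cursors c1@10 c2@10 c4@10 c3@16, authorship .124124124...333..
After op 6 (delete): buffer="ijjjqqqqvbjqyp" (len 14), cursors c1@7 c2@7 c4@7 c3@12, authorship .124124...33..
After op 7 (delete): buffer="ijjjqvbjyp" (len 10), cursors c1@4 c2@4 c4@4 c3@8, authorship .124...3..
After op 8 (delete): buffer="iqvbyp" (len 6), cursors c1@1 c2@1 c4@1 c3@4, authorship ......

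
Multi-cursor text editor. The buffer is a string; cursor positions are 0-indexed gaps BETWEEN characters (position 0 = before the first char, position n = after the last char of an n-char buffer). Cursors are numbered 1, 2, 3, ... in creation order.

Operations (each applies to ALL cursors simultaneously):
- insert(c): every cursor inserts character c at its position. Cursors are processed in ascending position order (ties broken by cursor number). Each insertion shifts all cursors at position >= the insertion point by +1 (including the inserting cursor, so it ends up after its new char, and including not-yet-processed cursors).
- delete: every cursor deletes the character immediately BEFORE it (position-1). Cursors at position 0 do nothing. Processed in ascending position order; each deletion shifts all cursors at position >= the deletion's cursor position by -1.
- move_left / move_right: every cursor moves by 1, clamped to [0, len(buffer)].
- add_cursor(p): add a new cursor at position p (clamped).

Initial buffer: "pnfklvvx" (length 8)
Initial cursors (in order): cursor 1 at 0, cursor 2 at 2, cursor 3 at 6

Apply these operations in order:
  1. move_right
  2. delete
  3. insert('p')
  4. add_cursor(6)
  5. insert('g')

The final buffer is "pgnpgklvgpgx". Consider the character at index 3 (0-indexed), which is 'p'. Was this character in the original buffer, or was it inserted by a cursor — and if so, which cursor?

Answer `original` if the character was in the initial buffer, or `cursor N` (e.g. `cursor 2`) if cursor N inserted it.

Answer: cursor 2

Derivation:
After op 1 (move_right): buffer="pnfklvvx" (len 8), cursors c1@1 c2@3 c3@7, authorship ........
After op 2 (delete): buffer="nklvx" (len 5), cursors c1@0 c2@1 c3@4, authorship .....
After op 3 (insert('p')): buffer="pnpklvpx" (len 8), cursors c1@1 c2@3 c3@7, authorship 1.2...3.
After op 4 (add_cursor(6)): buffer="pnpklvpx" (len 8), cursors c1@1 c2@3 c4@6 c3@7, authorship 1.2...3.
After op 5 (insert('g')): buffer="pgnpgklvgpgx" (len 12), cursors c1@2 c2@5 c4@9 c3@11, authorship 11.22...433.
Authorship (.=original, N=cursor N): 1 1 . 2 2 . . . 4 3 3 .
Index 3: author = 2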